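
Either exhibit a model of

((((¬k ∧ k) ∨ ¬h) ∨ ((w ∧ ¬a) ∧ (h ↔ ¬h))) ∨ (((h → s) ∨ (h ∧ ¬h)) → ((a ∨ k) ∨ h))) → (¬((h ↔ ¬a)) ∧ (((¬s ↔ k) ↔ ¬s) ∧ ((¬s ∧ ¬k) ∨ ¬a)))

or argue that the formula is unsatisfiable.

w=T, s=T, k=T, h=F, a=F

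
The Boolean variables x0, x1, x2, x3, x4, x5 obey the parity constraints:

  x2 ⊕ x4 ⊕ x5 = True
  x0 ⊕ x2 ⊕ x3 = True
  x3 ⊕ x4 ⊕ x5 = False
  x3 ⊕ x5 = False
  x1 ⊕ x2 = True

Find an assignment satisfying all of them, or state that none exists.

x0: False, x1: True, x2: False, x3: True, x4: False, x5: True

x2 ⊕ x4 ⊕ x5 = F ⊕ F ⊕ T = True ✓
x0 ⊕ x2 ⊕ x3 = F ⊕ F ⊕ T = True ✓
x3 ⊕ x4 ⊕ x5 = T ⊕ F ⊕ T = False ✓
x3 ⊕ x5 = T ⊕ T = False ✓
x1 ⊕ x2 = T ⊕ F = True ✓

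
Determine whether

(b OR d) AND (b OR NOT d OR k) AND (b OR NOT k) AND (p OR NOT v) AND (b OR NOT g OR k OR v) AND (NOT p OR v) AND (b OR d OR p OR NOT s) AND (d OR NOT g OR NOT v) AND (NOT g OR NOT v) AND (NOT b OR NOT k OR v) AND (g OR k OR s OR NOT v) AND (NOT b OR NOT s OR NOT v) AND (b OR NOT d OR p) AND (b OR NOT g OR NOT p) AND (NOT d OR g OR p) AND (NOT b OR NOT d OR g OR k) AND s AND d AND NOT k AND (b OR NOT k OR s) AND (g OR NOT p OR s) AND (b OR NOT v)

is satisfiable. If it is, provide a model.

d: True, k: False, p: False, b: True, v: False, g: True, s: True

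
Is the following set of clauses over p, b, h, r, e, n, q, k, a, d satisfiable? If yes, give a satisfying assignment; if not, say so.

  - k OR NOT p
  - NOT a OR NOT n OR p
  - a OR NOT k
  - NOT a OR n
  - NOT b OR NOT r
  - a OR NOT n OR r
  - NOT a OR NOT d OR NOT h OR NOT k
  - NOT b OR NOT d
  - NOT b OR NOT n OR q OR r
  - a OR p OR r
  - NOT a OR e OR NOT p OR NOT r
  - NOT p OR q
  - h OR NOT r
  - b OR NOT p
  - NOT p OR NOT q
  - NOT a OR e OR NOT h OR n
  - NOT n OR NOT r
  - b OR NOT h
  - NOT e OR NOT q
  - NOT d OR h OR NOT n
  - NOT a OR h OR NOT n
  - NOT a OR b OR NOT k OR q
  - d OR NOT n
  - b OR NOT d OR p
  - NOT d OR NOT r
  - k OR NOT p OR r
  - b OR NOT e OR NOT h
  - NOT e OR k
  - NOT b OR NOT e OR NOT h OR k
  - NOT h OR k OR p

Case a = True:
  (NOT a OR n) forces n = True.
  (NOT a OR NOT n OR p) forces p = True.
  (k OR NOT p) forces k = True.
  (NOT p OR q) forces q = True.
  Clause (NOT p OR NOT q) is falsified — contradiction.
Case a = False:
  (a OR NOT k) forces k = False.
  (k OR NOT p) forces p = False.
  (a OR p OR r) forces r = True.
  (NOT b OR NOT r) forces b = False.
  (h OR NOT r) forces h = True.
  Clause (b OR NOT h) is falsified — contradiction.
Both cases fail, so the formula is unsatisfiable.

Unsatisfiable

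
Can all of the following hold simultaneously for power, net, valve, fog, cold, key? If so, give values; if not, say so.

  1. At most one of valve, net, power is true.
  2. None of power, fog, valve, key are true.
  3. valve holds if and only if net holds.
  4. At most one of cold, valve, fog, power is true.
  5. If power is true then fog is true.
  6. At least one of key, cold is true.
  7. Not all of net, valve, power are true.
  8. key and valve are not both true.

power = False; net = False; valve = False; fog = False; cold = True; key = False

  (1) {valve, net, power}: 0 true — at most one ✓
  (2) {power, fog, valve, key}: 0 true — none ✓
  (3) valve=F, net=F — same ✓
  (4) {cold, valve, fog, power}: 1 true — at most one ✓
  (5) power=F ⇒ fog: vacuous ✓
  (6) {key, cold}: 1 true — at least one ✓
  (7) {net, valve, power}: 0/3 true — not all ✓
  (8) key=F, valve=F — not both ✓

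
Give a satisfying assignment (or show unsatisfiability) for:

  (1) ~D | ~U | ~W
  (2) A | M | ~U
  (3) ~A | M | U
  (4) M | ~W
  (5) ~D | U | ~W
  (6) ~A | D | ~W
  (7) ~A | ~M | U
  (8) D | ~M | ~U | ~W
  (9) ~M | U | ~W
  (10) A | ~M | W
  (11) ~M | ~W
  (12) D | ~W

A = False; W = False; M = False; U = False; D = True

Set A = False.
Try W = True:
  (M | ~W) forces M = True.
  clause (~M | ~W) is falsified — backtrack.
So W = False.
  then (A | ~M | W) forces M = False.
  then (A | M | ~U) forces U = False.
Set D = True.
All clauses satisfied.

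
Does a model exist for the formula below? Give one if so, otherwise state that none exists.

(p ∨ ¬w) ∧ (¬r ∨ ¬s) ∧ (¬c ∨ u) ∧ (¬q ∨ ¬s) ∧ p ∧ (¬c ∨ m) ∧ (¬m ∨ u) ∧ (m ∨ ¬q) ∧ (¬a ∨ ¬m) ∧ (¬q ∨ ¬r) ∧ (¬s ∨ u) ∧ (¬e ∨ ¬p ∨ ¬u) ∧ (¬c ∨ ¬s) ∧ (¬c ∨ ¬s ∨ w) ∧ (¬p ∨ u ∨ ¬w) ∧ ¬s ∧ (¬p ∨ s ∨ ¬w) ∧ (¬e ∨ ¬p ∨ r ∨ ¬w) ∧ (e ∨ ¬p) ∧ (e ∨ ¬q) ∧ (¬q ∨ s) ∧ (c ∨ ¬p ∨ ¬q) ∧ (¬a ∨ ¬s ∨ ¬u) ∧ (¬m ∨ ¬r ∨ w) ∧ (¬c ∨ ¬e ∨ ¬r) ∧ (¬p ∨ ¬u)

Unit clause (p) forces p = True.
Unit clause (¬s) forces s = False.
In (¬p ∨ s ∨ ¬w) only ¬w is left, so w = False.
In (e ∨ ¬p) only e is left, so e = True.
In (¬q ∨ s) only ¬q is left, so q = False.
In (¬p ∨ ¬u) only ¬u is left, so u = False.
In (¬c ∨ u) only ¬c is left, so c = False.
In (¬m ∨ u) only ¬m is left, so m = False.
Set r = True.
Set a = True.
All clauses satisfied.

c = False, w = False, m = False, u = False, e = True, r = True, a = True, s = False, q = False, p = True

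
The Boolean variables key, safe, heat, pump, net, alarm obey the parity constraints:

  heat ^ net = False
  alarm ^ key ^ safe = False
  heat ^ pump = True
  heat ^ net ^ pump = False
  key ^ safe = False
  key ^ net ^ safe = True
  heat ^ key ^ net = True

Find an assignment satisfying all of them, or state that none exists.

key=T, safe=T, heat=T, pump=F, net=T, alarm=F

heat ^ net = T ^ T = False ✓
alarm ^ key ^ safe = F ^ T ^ T = False ✓
heat ^ pump = T ^ F = True ✓
heat ^ net ^ pump = T ^ T ^ F = False ✓
key ^ safe = T ^ T = False ✓
key ^ net ^ safe = T ^ T ^ T = True ✓
heat ^ key ^ net = T ^ T ^ T = True ✓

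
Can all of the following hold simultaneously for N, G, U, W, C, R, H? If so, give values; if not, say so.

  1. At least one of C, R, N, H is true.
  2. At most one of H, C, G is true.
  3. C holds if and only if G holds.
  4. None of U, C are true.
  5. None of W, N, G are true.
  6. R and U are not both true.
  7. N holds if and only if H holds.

N = False; G = False; U = False; W = False; C = False; R = True; H = False

  (1) {C, R, N, H}: 1 true — at least one ✓
  (2) {H, C, G}: 0 true — at most one ✓
  (3) C=F, G=F — same ✓
  (4) {U, C}: 0 true — none ✓
  (5) {W, N, G}: 0 true — none ✓
  (6) R=T, U=F — not both ✓
  (7) N=F, H=F — same ✓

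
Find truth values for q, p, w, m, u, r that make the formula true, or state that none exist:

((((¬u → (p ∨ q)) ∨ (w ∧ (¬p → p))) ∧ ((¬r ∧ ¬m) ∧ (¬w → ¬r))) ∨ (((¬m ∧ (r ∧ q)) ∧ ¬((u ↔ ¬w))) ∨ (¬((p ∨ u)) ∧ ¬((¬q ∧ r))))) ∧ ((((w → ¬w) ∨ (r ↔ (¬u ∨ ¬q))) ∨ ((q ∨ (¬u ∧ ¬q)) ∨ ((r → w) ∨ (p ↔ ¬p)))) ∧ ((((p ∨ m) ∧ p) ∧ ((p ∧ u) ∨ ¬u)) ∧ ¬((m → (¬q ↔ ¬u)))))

No satisfying assignment exists.

Case m = True: the formula simplifies to (¬((p ∨ u)) ∧ ¬((¬q ∧ r))) ∧ ((((w → ¬w) ∨ (r ↔ (¬u ∨ ¬q))) ∨ ((q ∨ (¬u ∧ ¬q)) ∨ ((r → w) ∨ (p ↔ ¬p)))) ∧ ((p ∧ ((p ∧ u) ∨ ¬u)) ∧ ¬((¬q ↔ ¬u)))).
  p = True: the conjunct ¬((p ∨ u)) becomes ¬((True ∨ u)) = False.
  p = False: the conjunct p is False.
Case m = False: the conjunct ¬((m → (¬q ↔ ¬u))) becomes ¬((False → (¬q ↔ ¬u))) = False.
Both cases fail — unsatisfiable.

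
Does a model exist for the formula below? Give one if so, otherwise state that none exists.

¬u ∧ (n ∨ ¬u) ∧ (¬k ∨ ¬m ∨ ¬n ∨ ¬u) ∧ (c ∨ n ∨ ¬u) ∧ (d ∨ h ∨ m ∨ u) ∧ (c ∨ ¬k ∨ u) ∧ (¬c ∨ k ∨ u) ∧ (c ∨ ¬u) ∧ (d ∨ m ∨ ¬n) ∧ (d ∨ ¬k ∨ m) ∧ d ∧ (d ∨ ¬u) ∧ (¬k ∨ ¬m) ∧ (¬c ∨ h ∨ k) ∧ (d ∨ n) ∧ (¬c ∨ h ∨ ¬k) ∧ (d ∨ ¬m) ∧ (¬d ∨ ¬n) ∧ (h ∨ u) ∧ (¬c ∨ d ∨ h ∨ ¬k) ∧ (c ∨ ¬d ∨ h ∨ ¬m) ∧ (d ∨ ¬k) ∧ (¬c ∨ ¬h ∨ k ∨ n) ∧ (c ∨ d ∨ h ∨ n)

m = True, h = True, d = True, n = False, c = False, k = False, u = False

Unit clause (¬u) forces u = False.
Unit clause (d) forces d = True.
In (¬d ∨ ¬n) only ¬n is left, so n = False.
In (h ∨ u) only h is left, so h = True.
Set m = True.
  then (¬k ∨ ¬m) forces k = False.
  then (¬c ∨ ¬h ∨ k ∨ n) forces c = False.
All clauses satisfied.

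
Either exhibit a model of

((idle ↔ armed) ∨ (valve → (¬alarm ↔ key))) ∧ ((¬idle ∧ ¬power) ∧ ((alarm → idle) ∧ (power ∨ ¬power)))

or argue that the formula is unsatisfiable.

power = False, alarm = False, armed = False, key = True, idle = False, valve = False

  (idle ↔ armed) ∨ (valve → (¬alarm ↔ key)) = True
    idle ↔ armed = True
    valve → (¬alarm ↔ key) = True
      ¬alarm ↔ key = True
        ¬alarm = True
  (¬idle ∧ ¬power) ∧ ((alarm → idle) ∧ (power ∨ ¬power)) = True
    ¬idle ∧ ¬power = True
      ¬idle = True
      ¬power = True
    (alarm → idle) ∧ (power ∨ ¬power) = True
      alarm → idle = True
      power ∨ ¬power = True
        ¬power = True
Both conjuncts True, so the formula holds.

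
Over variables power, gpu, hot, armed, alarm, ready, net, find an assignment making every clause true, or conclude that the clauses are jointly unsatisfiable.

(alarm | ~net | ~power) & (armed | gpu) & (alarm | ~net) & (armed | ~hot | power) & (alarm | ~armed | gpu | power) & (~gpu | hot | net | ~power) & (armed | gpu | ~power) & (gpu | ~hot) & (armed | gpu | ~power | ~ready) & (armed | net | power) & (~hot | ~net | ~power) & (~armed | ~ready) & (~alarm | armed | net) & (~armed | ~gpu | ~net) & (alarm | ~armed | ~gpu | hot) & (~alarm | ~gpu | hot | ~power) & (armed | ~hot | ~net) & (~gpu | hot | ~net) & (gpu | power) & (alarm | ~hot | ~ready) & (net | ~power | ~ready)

Set power = False.
  then (gpu | power) forces gpu = True.
Set hot = True.
  then (armed | ~hot | power) forces armed = True.
  then (~armed | ~ready) forces ready = False.
  then (~armed | ~gpu | ~net) forces net = False.
Set alarm = False.
All clauses satisfied.

power: False, gpu: True, hot: True, armed: True, alarm: False, ready: False, net: False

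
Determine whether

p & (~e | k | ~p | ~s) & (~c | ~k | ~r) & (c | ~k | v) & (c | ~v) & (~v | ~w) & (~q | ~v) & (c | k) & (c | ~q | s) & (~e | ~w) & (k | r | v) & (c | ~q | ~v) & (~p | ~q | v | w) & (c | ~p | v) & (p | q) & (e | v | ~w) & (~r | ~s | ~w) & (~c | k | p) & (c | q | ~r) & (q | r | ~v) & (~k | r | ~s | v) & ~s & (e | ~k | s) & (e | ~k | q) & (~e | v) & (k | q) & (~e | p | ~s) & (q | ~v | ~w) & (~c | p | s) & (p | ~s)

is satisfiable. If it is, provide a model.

Unsatisfiable

Case q = True:
  (p) forces p = True.
  (~q | ~v) forces v = False.
  (~p | ~q | v | w) forces w = True.
  (~e | ~w) forces e = False.
  Clause (e | v | ~w) is falsified — contradiction.
Case q = False:
  (p) forces p = True.
  (~s) forces s = False.
  (k | q) forces k = True.
  (e | ~k | s) forces e = True.
  (~e | ~w) forces w = False.
  (~e | v) forces v = True.
  (c | ~v) forces c = True.
  (~c | ~k | ~r) forces r = False.
  Clause (q | r | ~v) is falsified — contradiction.
Both cases fail, so the formula is unsatisfiable.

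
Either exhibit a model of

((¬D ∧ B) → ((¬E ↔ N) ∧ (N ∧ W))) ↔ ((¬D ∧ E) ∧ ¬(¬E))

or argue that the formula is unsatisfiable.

D = False, W = False, B = False, N = True, E = True

  ((¬D ∧ B) → ((¬E ↔ N) ∧ (N ∧ W))) ↔ ((¬D ∧ E) ∧ ¬(¬E)) = True
    (¬D ∧ B) → ((¬E ↔ N) ∧ (N ∧ W)) = True
      ¬D ∧ B = False
        ¬D = True
      (¬E ↔ N) ∧ (N ∧ W) = False
        ¬E ↔ N = False
          ¬E = False
        N ∧ W = False
    (¬D ∧ E) ∧ ¬(¬E) = True
      ¬D ∧ E = True
        ¬D = True
      ¬(¬E) = True
        ¬E = False
The formula evaluates to True.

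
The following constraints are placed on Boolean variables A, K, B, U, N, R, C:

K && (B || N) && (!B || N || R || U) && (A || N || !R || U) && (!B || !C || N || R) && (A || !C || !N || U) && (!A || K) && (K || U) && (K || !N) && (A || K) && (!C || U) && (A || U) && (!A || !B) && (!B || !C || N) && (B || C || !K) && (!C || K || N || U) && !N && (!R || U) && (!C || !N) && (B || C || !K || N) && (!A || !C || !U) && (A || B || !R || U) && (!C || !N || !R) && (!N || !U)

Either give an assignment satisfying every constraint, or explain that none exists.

A=F; K=T; B=T; U=T; N=F; R=T; C=F

Unit clause (K) forces K = True.
Unit clause (!N) forces N = False.
In (B || N) only B is left, so B = True.
In (!A || !B) only !A is left, so A = False.
In (!B || !C || N) only !C is left, so C = False.
In (A || U) only U is left, so U = True.
Set R = True.
All clauses satisfied.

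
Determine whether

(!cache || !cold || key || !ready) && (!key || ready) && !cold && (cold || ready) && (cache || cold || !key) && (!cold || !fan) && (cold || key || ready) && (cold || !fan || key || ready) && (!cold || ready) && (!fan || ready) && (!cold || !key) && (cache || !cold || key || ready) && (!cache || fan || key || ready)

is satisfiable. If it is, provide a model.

Unit clause (!cold) forces cold = False.
In (cold || ready) only ready is left, so ready = True.
Set key = False.
Set cache = True.
Set fan = False.
All clauses satisfied.

cold=F; ready=T; key=F; cache=T; fan=F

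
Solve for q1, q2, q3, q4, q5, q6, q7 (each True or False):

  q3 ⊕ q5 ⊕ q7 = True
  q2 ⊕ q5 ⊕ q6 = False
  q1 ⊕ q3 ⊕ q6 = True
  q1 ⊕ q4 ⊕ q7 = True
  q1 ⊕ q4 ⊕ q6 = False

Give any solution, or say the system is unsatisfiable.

q1: False; q2: True; q3: True; q4: False; q5: True; q6: False; q7: True

q3 ⊕ q5 ⊕ q7 = T ⊕ T ⊕ T = True ✓
q2 ⊕ q5 ⊕ q6 = T ⊕ T ⊕ F = False ✓
q1 ⊕ q3 ⊕ q6 = F ⊕ T ⊕ F = True ✓
q1 ⊕ q4 ⊕ q7 = F ⊕ F ⊕ T = True ✓
q1 ⊕ q4 ⊕ q6 = F ⊕ F ⊕ F = False ✓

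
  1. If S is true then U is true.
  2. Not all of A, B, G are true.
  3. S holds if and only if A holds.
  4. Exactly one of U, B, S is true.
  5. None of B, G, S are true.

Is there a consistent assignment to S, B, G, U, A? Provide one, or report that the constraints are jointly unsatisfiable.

S = False; B = False; G = False; U = True; A = False

  (1) S=F ⇒ U: vacuous ✓
  (2) {A, B, G}: 0/3 true — not all ✓
  (3) S=F, A=F — same ✓
  (4) {U, B, S}: 1 true — exactly one ✓
  (5) {B, G, S}: 0 true — none ✓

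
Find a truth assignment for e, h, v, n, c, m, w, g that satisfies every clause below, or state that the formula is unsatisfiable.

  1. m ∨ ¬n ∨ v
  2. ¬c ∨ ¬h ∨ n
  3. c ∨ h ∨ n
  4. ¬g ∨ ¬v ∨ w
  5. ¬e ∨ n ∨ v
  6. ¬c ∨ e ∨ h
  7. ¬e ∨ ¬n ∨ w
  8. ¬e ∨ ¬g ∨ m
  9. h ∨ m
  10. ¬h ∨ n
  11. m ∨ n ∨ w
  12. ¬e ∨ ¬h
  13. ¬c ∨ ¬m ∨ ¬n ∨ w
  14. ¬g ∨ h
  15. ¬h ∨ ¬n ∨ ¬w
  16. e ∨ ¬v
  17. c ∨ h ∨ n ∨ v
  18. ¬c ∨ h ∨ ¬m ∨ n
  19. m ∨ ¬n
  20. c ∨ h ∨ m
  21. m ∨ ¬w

Set e = False.
  then (e ∨ ¬v) forces v = False.
Set h = True.
  then (¬h ∨ n) forces n = True.
  then (¬h ∨ ¬n ∨ ¬w) forces w = False.
  then (m ∨ ¬n) forces m = True.
  then (¬c ∨ ¬m ∨ ¬n ∨ w) forces c = False.
Set g = False.
All clauses satisfied.

e=F, h=T, v=F, n=T, c=F, m=T, w=F, g=F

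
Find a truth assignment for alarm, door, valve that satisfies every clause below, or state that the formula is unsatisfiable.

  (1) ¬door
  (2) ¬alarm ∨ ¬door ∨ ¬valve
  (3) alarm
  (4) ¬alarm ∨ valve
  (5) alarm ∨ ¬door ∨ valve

Unit clause (¬door) forces door = False.
Unit clause (alarm) forces alarm = True.
In (¬alarm ∨ valve) only valve is left, so valve = True.
Check each clause:
  (¬door): ¬door holds.
  (¬alarm ∨ ¬door ∨ ¬valve): ¬door holds.
  (alarm): alarm holds.
  (¬alarm ∨ valve): valve holds.
  (alarm ∨ ¬door ∨ valve): alarm holds.
All clauses satisfied.

alarm=T, door=F, valve=T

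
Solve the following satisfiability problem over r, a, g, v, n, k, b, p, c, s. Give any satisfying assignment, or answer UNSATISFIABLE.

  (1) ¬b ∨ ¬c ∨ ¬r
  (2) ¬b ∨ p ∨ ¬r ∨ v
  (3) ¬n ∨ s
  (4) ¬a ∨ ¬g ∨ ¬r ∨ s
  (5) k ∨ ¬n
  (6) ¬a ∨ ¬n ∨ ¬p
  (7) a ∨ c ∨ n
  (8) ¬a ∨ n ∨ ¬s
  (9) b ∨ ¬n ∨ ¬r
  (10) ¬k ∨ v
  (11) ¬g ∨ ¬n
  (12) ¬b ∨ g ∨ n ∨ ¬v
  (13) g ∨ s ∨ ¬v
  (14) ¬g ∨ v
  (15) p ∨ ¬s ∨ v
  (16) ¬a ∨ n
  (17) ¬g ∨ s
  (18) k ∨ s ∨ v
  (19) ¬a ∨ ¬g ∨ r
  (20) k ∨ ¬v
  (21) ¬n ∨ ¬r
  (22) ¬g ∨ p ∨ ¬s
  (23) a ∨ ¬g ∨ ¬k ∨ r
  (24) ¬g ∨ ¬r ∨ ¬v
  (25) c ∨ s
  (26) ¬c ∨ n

r = False; a = False; g = False; v = True; n = True; k = True; b = False; p = False; c = True; s = True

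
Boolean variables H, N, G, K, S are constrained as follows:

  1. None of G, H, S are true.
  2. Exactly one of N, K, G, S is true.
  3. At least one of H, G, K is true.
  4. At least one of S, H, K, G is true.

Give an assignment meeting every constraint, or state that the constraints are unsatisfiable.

H: False, N: False, G: False, K: True, S: False

  (1) {G, H, S}: 0 true — none ✓
  (2) {N, K, G, S}: 1 true — exactly one ✓
  (3) {H, G, K}: 1 true — at least one ✓
  (4) {S, H, K, G}: 1 true — at least one ✓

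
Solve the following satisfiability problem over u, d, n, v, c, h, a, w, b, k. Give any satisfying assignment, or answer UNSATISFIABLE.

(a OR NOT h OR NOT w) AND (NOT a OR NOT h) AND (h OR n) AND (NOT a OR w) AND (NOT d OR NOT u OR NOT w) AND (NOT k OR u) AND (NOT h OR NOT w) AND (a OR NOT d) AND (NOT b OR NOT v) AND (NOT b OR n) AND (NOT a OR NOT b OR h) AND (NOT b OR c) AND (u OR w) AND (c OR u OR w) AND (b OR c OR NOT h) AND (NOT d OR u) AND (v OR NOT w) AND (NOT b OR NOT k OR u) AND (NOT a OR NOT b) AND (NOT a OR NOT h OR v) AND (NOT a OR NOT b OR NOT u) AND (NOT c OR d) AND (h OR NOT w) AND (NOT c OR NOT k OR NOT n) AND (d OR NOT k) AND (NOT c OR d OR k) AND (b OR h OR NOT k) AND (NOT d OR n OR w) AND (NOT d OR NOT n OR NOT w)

Try u = False:
  (NOT k OR u) forces k = False.
  (u OR w) forces w = True.
  (NOT h OR NOT w) forces h = False.
  clause (h OR NOT w) is falsified — backtrack.
So u = True.
Try d = True:
  (NOT d OR NOT u OR NOT w) forces w = False.
  (NOT a OR w) forces a = False.
  clause (a OR NOT d) is falsified — backtrack.
So d = False.
  then (NOT c OR d) forces c = False.
  then (d OR NOT k) forces k = False.
  then (NOT b OR c) forces b = False.
  then (b OR c OR NOT h) forces h = False.
  then (h OR NOT w) forces w = False.
  then (h OR n) forces n = True.
  then (NOT a OR w) forces a = False.
Set v = True.
All clauses satisfied.

u=T, d=F, n=T, v=T, c=F, h=F, a=F, w=F, b=F, k=F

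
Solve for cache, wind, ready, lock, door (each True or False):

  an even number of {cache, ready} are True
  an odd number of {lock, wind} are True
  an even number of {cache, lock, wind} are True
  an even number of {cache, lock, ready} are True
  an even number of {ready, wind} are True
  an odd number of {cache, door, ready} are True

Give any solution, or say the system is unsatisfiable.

cache: True, wind: True, ready: True, lock: False, door: True

{cache, ready}: 2 true → even ✓
{lock, wind}: 1 true → odd ✓
{cache, lock, wind}: 2 true → even ✓
{cache, lock, ready}: 2 true → even ✓
{ready, wind}: 2 true → even ✓
{cache, door, ready}: 3 true → odd ✓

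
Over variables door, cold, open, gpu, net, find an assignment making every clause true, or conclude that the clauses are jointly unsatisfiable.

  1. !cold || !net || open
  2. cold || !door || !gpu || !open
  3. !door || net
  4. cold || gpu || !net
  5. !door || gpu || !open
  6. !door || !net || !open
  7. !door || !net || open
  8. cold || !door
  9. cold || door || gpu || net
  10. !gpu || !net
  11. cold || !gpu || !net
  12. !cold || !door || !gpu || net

door = False, cold = True, open = False, gpu = False, net = False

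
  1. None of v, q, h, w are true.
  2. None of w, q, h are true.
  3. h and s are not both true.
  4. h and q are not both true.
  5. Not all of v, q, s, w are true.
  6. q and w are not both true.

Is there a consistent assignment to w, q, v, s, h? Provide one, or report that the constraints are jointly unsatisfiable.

w: False; q: False; v: False; s: False; h: False

  (1) {v, q, h, w}: 0 true — none ✓
  (2) {w, q, h}: 0 true — none ✓
  (3) h=F, s=F — not both ✓
  (4) h=F, q=F — not both ✓
  (5) {v, q, s, w}: 0/4 true — not all ✓
  (6) q=F, w=F — not both ✓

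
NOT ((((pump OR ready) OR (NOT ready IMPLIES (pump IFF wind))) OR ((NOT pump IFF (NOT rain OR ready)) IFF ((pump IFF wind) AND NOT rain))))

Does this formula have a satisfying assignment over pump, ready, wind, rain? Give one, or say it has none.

pump: False, ready: False, wind: True, rain: False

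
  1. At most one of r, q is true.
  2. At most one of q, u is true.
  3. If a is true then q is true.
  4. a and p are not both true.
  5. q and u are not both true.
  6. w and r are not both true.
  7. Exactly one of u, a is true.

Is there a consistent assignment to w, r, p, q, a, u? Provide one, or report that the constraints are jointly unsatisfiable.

w = False, r = True, p = False, q = False, a = False, u = True

  (1) {r, q}: 1 true — at most one ✓
  (2) {q, u}: 1 true — at most one ✓
  (3) a=F ⇒ q: vacuous ✓
  (4) a=F, p=F — not both ✓
  (5) q=F, u=T — not both ✓
  (6) w=F, r=T — not both ✓
  (7) {u, a}: 1 true — exactly one ✓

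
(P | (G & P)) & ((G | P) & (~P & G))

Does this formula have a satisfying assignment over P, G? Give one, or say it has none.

UNSATISFIABLE

Case P = True: the conjunct ~P is False.
Case P = False: the conjunct P | (G & P) becomes False | (G & False) = False.
Both cases fail — unsatisfiable.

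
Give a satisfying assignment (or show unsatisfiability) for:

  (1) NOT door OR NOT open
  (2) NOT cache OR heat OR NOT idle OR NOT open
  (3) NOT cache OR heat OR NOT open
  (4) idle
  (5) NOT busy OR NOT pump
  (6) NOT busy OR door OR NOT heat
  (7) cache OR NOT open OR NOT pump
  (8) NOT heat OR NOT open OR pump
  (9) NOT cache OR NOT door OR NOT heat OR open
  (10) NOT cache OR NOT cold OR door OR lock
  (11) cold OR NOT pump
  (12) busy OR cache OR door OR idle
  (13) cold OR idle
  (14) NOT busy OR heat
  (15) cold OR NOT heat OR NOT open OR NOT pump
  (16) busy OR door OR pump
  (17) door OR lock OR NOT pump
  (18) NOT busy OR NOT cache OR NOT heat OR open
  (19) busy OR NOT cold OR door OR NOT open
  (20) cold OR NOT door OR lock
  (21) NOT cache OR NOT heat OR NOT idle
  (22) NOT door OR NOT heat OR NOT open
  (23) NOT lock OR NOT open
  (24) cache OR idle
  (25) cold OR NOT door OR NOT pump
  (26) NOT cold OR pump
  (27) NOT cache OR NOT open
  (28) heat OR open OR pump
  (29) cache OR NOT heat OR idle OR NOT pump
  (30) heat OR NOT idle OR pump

busy = False, lock = True, idle = True, cold = True, cache = False, heat = False, door = False, pump = True, open = False

Unit clause (idle) forces idle = True.
Set busy = False.
Set lock = True.
  then (NOT lock OR NOT open) forces open = False.
Set cold = True.
  then (NOT cold OR pump) forces pump = True.
Set cache = False.
Set heat = False.
Set door = False.
All clauses satisfied.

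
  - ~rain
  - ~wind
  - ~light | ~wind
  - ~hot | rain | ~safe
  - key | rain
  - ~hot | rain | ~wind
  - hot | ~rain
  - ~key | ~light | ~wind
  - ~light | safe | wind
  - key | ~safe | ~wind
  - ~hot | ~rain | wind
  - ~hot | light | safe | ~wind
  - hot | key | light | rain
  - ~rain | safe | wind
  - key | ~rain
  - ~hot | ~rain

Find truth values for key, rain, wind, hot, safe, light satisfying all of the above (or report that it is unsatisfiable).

Unit clause (~rain) forces rain = False.
Unit clause (~wind) forces wind = False.
In (key | rain) only key is left, so key = True.
Set hot = False.
Set safe = True.
Set light = False.
All clauses satisfied.

key: True, rain: False, wind: False, hot: False, safe: True, light: False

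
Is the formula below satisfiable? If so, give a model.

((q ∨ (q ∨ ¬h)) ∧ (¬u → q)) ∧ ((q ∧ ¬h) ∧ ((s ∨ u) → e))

e=T, u=T, h=F, s=F, q=T

  (q ∨ (q ∨ ¬h)) ∧ (¬u → q) = True
    q ∨ (q ∨ ¬h) = True
      q ∨ ¬h = True
        ¬h = True
    ¬u → q = True
      ¬u = False
  (q ∧ ¬h) ∧ ((s ∨ u) → e) = True
    q ∧ ¬h = True
      ¬h = True
    (s ∨ u) → e = True
      s ∨ u = True
Both conjuncts True, so the formula holds.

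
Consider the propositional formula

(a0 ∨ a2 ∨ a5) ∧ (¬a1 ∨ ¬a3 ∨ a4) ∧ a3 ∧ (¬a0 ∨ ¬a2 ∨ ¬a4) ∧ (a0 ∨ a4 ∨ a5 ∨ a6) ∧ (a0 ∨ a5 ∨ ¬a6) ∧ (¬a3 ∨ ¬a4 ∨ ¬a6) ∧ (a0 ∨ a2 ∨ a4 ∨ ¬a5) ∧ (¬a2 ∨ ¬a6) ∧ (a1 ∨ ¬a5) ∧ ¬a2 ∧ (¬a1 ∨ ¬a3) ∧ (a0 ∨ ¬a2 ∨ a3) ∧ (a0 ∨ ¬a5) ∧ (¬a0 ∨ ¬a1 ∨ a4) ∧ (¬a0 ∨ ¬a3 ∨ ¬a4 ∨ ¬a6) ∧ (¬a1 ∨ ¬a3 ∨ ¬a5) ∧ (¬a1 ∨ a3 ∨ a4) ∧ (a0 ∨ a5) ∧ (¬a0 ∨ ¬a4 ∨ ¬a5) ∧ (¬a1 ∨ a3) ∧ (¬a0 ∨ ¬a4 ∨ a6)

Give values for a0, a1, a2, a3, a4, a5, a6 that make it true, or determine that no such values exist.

a0=T; a1=F; a2=F; a3=T; a4=F; a5=F; a6=T

Unit clause (a3) forces a3 = True.
Unit clause (¬a2) forces a2 = False.
In (¬a1 ∨ ¬a3) only ¬a1 is left, so a1 = False.
In (a1 ∨ ¬a5) only ¬a5 is left, so a5 = False.
In (a0 ∨ a5) only a0 is left, so a0 = True.
Try a4 = True:
  (¬a3 ∨ ¬a4 ∨ ¬a6) forces a6 = False.
  clause (¬a0 ∨ ¬a4 ∨ a6) is falsified — backtrack.
So a4 = False.
Set a6 = True.
All clauses satisfied.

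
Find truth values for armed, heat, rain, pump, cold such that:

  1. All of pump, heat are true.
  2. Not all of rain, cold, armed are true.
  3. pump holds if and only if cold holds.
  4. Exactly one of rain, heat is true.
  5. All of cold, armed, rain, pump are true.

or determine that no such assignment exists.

Case rain = True:
  (1) forces pump = True.
  (1) forces heat = True.
  Constraint (4) is violated (rain=T, heat=T) — contradiction.
Case rain = False:
  Constraint (5) is violated (rain=F) — contradiction.
Both cases fail — unsatisfiable.

Unsatisfiable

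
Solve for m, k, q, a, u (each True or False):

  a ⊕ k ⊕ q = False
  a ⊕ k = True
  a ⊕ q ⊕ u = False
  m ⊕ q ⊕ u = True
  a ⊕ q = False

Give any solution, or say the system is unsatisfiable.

m = False; k = False; q = True; a = True; u = False

a ⊕ k ⊕ q = T ⊕ F ⊕ T = False ✓
a ⊕ k = T ⊕ F = True ✓
a ⊕ q ⊕ u = T ⊕ T ⊕ F = False ✓
m ⊕ q ⊕ u = F ⊕ T ⊕ F = True ✓
a ⊕ q = T ⊕ T = False ✓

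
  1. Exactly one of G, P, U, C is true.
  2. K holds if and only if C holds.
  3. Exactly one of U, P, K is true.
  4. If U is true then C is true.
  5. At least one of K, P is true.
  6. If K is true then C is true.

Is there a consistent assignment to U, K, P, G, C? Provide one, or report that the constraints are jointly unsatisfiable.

U = False, K = True, P = False, G = False, C = True

  (1) {G, P, U, C}: 1 true — exactly one ✓
  (2) K=T, C=T — same ✓
  (3) {U, P, K}: 1 true — exactly one ✓
  (4) U=F ⇒ C: vacuous ✓
  (5) {K, P}: 1 true — at least one ✓
  (6) K=T ⇒ C: T ✓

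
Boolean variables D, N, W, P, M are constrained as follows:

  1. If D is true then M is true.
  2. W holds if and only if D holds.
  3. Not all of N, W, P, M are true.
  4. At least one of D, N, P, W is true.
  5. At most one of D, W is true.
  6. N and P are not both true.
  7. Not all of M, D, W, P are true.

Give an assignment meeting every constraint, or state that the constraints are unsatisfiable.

D: False, N: False, W: False, P: True, M: True

  (1) D=F ⇒ M: vacuous ✓
  (2) W=F, D=F — same ✓
  (3) {N, W, P, M}: 2/4 true — not all ✓
  (4) {D, N, P, W}: 1 true — at least one ✓
  (5) {D, W}: 0 true — at most one ✓
  (6) N=F, P=T — not both ✓
  (7) {M, D, W, P}: 2/4 true — not all ✓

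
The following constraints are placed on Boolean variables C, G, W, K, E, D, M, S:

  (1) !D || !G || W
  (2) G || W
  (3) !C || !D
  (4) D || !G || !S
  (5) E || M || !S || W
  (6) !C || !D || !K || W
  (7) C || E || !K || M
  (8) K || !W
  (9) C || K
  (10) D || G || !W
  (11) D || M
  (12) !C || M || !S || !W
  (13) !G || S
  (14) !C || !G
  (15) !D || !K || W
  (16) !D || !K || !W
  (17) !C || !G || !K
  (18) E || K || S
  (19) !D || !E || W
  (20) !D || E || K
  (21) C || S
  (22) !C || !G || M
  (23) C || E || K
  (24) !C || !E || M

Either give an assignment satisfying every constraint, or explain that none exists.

Unsatisfiable — no assignment works.

Case W = True:
  (K || !W) forces K = True.
  (!D || !K || !W) forces D = False.
  (D || G || !W) forces G = True.
  (D || !G || !S) forces S = False.
  Clause (!G || S) is falsified — contradiction.
Case W = False:
  (G || W) forces G = True.
  (!D || !G || W) forces D = False.
  (D || !G || !S) forces S = False.
  Clause (!G || S) is falsified — contradiction.
Both cases fail, so the formula is unsatisfiable.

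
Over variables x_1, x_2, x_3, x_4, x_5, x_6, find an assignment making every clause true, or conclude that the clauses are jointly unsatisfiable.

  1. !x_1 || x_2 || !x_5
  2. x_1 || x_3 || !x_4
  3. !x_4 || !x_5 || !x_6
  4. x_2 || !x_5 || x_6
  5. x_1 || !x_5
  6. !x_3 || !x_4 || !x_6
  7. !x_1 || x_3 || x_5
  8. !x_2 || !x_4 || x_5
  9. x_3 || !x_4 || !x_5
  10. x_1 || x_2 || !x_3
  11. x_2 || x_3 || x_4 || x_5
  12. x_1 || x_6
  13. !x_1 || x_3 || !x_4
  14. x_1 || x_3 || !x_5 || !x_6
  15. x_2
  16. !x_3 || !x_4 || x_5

x_1: False, x_2: True, x_3: True, x_4: False, x_5: False, x_6: True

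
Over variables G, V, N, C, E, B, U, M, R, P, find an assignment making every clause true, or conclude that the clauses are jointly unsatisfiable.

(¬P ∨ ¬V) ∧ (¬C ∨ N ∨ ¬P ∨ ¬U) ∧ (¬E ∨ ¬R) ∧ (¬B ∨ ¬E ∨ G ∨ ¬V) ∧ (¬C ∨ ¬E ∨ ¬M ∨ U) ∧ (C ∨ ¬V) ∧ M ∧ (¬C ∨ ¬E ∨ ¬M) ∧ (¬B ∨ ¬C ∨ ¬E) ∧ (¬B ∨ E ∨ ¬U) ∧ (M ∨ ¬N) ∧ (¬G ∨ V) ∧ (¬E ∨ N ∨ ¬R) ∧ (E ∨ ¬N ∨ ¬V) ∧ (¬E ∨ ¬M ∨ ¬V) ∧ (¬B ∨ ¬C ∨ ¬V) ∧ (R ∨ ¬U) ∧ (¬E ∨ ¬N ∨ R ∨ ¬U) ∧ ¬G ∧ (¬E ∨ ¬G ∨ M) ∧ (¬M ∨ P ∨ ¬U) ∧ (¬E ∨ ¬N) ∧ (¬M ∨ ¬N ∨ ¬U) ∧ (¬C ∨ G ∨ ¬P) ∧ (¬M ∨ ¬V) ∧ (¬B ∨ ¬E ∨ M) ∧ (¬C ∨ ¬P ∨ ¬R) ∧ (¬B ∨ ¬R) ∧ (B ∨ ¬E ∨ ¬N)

G=F, V=F, N=F, C=F, E=F, B=F, U=F, M=T, R=F, P=F

Unit clause (M) forces M = True.
Unit clause (¬G) forces G = False.
In (¬M ∨ ¬V) only ¬V is left, so V = False.
Set N = False.
Set C = False.
Set E = False.
Set B = False.
Set U = False.
Set R = False.
Set P = False.
All clauses satisfied.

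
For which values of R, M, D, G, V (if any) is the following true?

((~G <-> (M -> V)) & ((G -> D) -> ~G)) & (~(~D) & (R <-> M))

R: False, M: False, D: True, G: False, V: True

  (~G <-> (M -> V)) & ((G -> D) -> ~G) = True
    ~G <-> (M -> V) = True
      ~G = True
      M -> V = True
    (G -> D) -> ~G = True
      G -> D = True
      ~G = True
  ~(~D) & (R <-> M) = True
    ~(~D) = True
      ~D = False
    R <-> M = True
Both conjuncts True, so the formula holds.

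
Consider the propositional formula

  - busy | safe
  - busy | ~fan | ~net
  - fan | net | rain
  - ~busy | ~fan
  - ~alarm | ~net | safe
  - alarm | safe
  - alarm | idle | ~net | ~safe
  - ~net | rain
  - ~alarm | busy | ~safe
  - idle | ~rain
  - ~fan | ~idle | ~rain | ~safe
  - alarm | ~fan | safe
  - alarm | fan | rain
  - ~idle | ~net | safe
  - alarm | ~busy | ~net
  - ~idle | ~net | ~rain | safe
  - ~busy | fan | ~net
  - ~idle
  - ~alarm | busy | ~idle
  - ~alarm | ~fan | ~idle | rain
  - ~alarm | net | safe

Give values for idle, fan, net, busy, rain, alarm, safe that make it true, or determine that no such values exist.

Unit clause (~idle) forces idle = False.
In (idle | ~rain) only ~rain is left, so rain = False.
In (~net | rain) only ~net is left, so net = False.
In (fan | net | rain) only fan is left, so fan = True.
In (~busy | ~fan) only ~busy is left, so busy = False.
In (busy | safe) only safe is left, so safe = True.
In (~alarm | busy | ~safe) only ~alarm is left, so alarm = False.
All clauses satisfied.

idle: False; fan: True; net: False; busy: False; rain: False; alarm: False; safe: True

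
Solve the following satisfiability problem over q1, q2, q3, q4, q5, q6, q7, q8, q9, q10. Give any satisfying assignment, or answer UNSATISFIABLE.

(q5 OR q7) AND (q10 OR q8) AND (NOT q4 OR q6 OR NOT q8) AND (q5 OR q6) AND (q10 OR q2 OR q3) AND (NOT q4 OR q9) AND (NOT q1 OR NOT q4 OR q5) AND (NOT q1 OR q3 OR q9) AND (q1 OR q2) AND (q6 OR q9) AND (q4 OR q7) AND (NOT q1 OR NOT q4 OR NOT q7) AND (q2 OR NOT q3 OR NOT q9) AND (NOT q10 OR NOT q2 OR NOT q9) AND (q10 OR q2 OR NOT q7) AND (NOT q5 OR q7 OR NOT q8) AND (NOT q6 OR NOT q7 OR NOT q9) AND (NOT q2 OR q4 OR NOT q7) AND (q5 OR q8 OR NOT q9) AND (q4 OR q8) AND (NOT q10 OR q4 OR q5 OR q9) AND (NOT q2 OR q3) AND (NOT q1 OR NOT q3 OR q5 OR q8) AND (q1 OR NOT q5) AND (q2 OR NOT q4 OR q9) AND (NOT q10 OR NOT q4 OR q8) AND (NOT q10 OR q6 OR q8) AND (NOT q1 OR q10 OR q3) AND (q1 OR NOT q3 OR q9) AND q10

q1 = True, q2 = False, q3 = False, q4 = False, q5 = True, q6 = False, q7 = True, q8 = True, q9 = True, q10 = True

Unit clause (q10) forces q10 = True.
Set q1 = True.
Set q2 = False.
Set q3 = False.
  then (NOT q1 OR q3 OR q9) forces q9 = True.
Set q4 = False.
  then (q4 OR q7) forces q7 = True.
  then (NOT q6 OR NOT q7 OR NOT q9) forces q6 = False.
  then (q4 OR q8) forces q8 = True.
  then (q5 OR q6) forces q5 = True.
All clauses satisfied.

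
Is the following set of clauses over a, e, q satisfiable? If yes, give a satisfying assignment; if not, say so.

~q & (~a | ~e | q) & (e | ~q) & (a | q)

a = True; e = False; q = False

Unit clause (~q) forces q = False.
In (a | q) only a is left, so a = True.
In (~a | ~e | q) only ~e is left, so e = False.
Check each clause:
  (~q): ~q holds.
  (~a | ~e | q): ~e holds.
  (e | ~q): ~q holds.
  (a | q): a holds.
All clauses satisfied.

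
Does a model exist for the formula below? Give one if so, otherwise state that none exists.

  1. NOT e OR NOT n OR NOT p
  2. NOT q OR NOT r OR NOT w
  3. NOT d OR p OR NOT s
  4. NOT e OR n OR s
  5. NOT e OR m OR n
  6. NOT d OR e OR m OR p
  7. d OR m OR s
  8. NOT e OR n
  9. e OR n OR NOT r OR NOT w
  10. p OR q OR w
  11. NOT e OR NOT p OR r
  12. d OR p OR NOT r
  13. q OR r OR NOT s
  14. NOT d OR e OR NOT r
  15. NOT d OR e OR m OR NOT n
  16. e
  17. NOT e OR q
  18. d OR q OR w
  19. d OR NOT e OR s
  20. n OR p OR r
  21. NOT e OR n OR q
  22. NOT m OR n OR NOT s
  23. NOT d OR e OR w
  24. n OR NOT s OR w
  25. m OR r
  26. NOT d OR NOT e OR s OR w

Unit clause (e) forces e = True.
In (NOT e OR q) only q is left, so q = True.
In (NOT e OR n) only n is left, so n = True.
In (NOT e OR NOT n OR NOT p) only NOT p is left, so p = False.
Set s = False.
  then (d OR NOT e OR s) forces d = True.
  then (NOT d OR NOT e OR s OR w) forces w = True.
  then (NOT q OR NOT r OR NOT w) forces r = False.
  then (m OR r) forces m = True.
All clauses satisfied.

e=T, s=F, w=T, n=T, m=T, q=T, r=F, d=T, p=F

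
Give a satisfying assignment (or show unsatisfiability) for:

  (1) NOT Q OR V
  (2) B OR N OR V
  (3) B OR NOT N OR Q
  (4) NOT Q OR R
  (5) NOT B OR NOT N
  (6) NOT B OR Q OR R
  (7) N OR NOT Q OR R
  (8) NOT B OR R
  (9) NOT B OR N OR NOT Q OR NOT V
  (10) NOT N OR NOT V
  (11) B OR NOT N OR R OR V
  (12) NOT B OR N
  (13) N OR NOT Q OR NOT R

Set V = True.
  then (NOT N OR NOT V) forces N = False.
  then (NOT B OR N) forces B = False.
Set R = True.
  then (N OR NOT Q OR NOT R) forces Q = False.
All clauses satisfied.

V: True, R: True, N: False, B: False, Q: False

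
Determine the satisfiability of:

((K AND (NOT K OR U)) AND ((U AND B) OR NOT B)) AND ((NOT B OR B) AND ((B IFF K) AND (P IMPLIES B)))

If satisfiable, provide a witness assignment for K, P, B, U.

K=T, P=F, B=T, U=T

  (K AND (NOT K OR U)) AND ((U AND B) OR NOT B) = True
    K AND (NOT K OR U) = True
      NOT K OR U = True
        NOT K = False
    (U AND B) OR NOT B = True
      U AND B = True
      NOT B = False
  (NOT B OR B) AND ((B IFF K) AND (P IMPLIES B)) = True
    NOT B OR B = True
      NOT B = False
    (B IFF K) AND (P IMPLIES B) = True
      B IFF K = True
      P IMPLIES B = True
Both conjuncts True, so the formula holds.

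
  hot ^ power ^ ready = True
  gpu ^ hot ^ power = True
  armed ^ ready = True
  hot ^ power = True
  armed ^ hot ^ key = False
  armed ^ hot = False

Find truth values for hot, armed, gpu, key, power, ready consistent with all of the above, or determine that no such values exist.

hot = True, armed = True, gpu = False, key = False, power = False, ready = False

hot ^ power ^ ready = T ^ F ^ F = True ✓
gpu ^ hot ^ power = F ^ T ^ F = True ✓
armed ^ ready = T ^ F = True ✓
hot ^ power = T ^ F = True ✓
armed ^ hot ^ key = T ^ T ^ F = False ✓
armed ^ hot = T ^ T = False ✓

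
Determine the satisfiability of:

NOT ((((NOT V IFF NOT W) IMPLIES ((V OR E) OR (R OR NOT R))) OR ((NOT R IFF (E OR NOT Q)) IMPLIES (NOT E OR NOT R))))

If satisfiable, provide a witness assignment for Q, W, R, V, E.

Case R = True: the formula becomes NOT ((True OR (NOT ((E OR NOT Q)) IMPLIES NOT E))) = False.
Case R = False: the formula becomes NOT ((True OR True)) = False.
Both cases fail — unsatisfiable.

No satisfying assignment exists.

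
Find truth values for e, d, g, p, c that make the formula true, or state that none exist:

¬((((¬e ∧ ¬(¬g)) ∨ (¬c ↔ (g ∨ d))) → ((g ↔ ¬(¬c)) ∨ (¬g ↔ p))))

e = True, d = False, g = True, p = True, c = False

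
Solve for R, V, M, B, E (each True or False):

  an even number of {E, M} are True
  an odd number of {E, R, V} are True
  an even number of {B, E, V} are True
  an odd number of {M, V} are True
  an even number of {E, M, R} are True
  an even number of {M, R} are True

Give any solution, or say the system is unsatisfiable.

R = False, V = True, M = False, B = True, E = False

{E, M}: 0 true → even ✓
{E, R, V}: 1 true → odd ✓
{B, E, V}: 2 true → even ✓
{M, V}: 1 true → odd ✓
{E, M, R}: 0 true → even ✓
{M, R}: 0 true → even ✓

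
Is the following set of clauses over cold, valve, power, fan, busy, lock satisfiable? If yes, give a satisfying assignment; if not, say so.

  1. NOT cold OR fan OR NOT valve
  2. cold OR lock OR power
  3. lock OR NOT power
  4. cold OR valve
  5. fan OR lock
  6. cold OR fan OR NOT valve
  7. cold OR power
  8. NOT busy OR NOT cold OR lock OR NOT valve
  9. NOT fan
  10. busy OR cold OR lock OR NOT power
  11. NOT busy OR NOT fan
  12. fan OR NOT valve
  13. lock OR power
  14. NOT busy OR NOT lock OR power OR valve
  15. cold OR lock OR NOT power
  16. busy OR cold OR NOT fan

Unit clause (NOT fan) forces fan = False.
In (fan OR NOT valve) only NOT valve is left, so valve = False.
In (cold OR valve) only cold is left, so cold = True.
In (fan OR lock) only lock is left, so lock = True.
Set power = True.
Set busy = True.
All clauses satisfied.

cold: True; valve: False; power: True; fan: False; busy: True; lock: True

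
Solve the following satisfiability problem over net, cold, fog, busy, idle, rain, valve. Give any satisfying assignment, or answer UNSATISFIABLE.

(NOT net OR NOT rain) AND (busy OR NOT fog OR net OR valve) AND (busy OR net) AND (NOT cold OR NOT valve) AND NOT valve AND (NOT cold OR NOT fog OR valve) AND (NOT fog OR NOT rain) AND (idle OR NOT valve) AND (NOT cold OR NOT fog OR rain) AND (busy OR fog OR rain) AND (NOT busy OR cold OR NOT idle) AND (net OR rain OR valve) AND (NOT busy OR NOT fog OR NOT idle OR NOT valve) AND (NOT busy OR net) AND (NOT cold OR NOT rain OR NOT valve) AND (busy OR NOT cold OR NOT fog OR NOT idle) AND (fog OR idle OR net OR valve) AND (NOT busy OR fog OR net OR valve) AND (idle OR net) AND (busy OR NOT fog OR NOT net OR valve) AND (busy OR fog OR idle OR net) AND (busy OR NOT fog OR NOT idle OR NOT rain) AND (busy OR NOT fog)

net = True, cold = True, fog = False, busy = True, idle = True, rain = False, valve = False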